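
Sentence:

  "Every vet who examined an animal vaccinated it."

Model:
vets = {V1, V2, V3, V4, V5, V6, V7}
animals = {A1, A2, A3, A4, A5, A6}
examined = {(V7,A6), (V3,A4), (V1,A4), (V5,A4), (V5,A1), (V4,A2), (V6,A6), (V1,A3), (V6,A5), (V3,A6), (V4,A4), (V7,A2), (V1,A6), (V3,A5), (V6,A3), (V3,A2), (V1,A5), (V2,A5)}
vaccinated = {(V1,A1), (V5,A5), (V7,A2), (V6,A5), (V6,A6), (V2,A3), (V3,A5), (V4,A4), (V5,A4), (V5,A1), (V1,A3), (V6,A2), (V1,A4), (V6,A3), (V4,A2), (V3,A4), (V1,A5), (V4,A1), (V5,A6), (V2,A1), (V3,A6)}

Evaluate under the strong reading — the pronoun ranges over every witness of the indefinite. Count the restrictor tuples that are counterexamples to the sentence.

"it" takes "an animal" as antecedent — a donkey pronoun bound across the clause boundary.
Strong reading: for every (v,a) with examined(v,a), vaccinated(v,a).
Restrictor pairs: (V1,A3) ✓  (V1,A4) ✓  (V1,A5) ✓  (V1,A6) ✗  (V2,A5) ✗  (V3,A2) ✗  (V3,A4) ✓  (V3,A5) ✓  (V3,A6) ✓  (V4,A2) ✓  (V4,A4) ✓  (V5,A1) ✓  (V5,A4) ✓  (V6,A3) ✓  (V6,A5) ✓  (V6,A6) ✓  (V7,A2) ✓  (V7,A6) ✗
Counterexamples (restrictor pairs failing the scope): 4.

4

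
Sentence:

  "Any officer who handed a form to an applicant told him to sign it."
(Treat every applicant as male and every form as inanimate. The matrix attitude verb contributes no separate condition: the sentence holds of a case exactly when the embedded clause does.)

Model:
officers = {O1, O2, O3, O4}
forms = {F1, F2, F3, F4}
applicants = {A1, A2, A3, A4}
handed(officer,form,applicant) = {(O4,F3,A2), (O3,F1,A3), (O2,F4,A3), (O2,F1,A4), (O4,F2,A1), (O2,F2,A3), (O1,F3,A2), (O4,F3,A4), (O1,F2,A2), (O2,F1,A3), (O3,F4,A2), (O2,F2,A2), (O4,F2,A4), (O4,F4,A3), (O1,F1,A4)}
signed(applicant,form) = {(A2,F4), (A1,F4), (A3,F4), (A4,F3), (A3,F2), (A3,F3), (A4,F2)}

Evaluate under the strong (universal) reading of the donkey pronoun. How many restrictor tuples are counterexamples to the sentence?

"him" takes "an applicant" as antecedent and "it" takes "a form"; both are donkey pronouns co-varying with the restrictor.
Strong reading: for every (o,f,a) with handed(o,f,a), signed(a,f).
Restrictor triples: (O1,F1,A4)→signed(A4,F1) ✗  (O1,F2,A2)→signed(A2,F2) ✗  (O1,F3,A2)→signed(A2,F3) ✗  (O2,F1,A3)→signed(A3,F1) ✗  (O2,F1,A4)→signed(A4,F1) ✗  (O2,F2,A2)→signed(A2,F2) ✗  (O2,F2,A3)→signed(A3,F2) ✓  (O2,F4,A3)→signed(A3,F4) ✓  (O3,F1,A3)→signed(A3,F1) ✗  (O3,F4,A2)→signed(A2,F4) ✓  (O4,F2,A1)→signed(A1,F2) ✗  (O4,F2,A4)→signed(A4,F2) ✓  (O4,F3,A2)→signed(A2,F3) ✗  (O4,F3,A4)→signed(A4,F3) ✓  (O4,F4,A3)→signed(A3,F4) ✓
Counterexamples (restrictor triples failing the scope): 9.

9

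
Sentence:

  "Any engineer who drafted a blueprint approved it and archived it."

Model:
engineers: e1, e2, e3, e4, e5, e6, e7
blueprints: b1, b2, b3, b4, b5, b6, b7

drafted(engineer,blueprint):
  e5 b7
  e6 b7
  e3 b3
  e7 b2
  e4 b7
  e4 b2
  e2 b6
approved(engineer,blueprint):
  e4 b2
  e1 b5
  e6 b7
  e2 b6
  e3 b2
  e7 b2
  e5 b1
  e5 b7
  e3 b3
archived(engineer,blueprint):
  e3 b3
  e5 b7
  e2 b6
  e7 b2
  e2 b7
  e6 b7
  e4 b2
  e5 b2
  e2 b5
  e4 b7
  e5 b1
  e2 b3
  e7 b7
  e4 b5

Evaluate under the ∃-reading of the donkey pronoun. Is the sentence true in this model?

"it" takes "a blueprint" as antecedent — a donkey pronoun bound across the clause boundary.
Weak reading: every engineer e with some drafted-blueprint has at least one drafted-blueprint b such that approved(e,b) ∧ archived(e,b).
Per engineer: e2:✓  e3:✓  e4:✓  e5:✓  e6:✓  e7:✓
Every engineer in the restrictor has a witness.

True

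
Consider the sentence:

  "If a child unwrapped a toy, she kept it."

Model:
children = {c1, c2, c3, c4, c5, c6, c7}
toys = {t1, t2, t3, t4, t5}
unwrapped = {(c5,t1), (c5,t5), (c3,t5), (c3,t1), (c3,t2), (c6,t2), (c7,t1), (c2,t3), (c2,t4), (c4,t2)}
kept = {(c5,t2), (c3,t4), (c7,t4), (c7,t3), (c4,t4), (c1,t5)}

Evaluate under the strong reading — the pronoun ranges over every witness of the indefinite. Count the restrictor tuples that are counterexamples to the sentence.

10

"it" takes "a toy" as antecedent — a donkey pronoun bound across the clause boundary.
Strong reading: for every (c,t) with unwrapped(c,t), kept(c,t).
Restrictor pairs: (c2,t3) ✗  (c2,t4) ✗  (c3,t1) ✗  (c3,t2) ✗  (c3,t5) ✗  (c4,t2) ✗  (c5,t1) ✗  (c5,t5) ✗  (c6,t2) ✗  (c7,t1) ✗
Counterexamples (restrictor pairs failing the scope): 10.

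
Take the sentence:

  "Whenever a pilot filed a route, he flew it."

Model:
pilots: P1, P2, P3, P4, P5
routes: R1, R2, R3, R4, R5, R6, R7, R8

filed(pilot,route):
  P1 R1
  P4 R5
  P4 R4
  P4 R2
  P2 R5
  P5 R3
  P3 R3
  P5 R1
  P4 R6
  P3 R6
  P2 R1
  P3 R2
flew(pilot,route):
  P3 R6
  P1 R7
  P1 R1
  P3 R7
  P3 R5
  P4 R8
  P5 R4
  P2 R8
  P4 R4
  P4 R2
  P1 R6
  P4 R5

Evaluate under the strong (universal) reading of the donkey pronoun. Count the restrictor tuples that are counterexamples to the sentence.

7

"it" takes "a route" as antecedent — a donkey pronoun bound across the clause boundary.
Strong reading: for every (p,r) with filed(p,r), flew(p,r).
Restrictor pairs: (P1,R1) ✓  (P2,R1) ✗  (P2,R5) ✗  (P3,R2) ✗  (P3,R3) ✗  (P3,R6) ✓  (P4,R2) ✓  (P4,R4) ✓  (P4,R5) ✓  (P4,R6) ✗  (P5,R1) ✗  (P5,R3) ✗
Counterexamples (restrictor pairs failing the scope): 7.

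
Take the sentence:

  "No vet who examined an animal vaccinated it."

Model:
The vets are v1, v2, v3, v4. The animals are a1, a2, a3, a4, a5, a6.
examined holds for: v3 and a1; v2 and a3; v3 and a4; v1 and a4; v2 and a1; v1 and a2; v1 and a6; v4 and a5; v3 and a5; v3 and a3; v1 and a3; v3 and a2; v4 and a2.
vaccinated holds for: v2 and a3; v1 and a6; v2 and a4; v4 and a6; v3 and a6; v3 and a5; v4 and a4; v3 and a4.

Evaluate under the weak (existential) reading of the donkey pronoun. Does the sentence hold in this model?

"it" takes "an animal" as antecedent — a donkey pronoun bound across the clause boundary.
Truth condition: for no (v,a) with examined(v,a) does vaccinated(v,a) hold.
Restrictor pairs — does the scope hold? (v1,a2):fails  (v1,a3):fails  (v1,a4):fails  (v1,a6):holds  (v2,a1):fails  (v2,a3):holds  (v3,a1):fails  (v3,a2):fails  (v3,a3):fails  (v3,a4):holds  (v3,a5):holds  (v4,a2):fails  (v4,a5):fails
Scope holds for 4 pair(s), so the sentence is false.

False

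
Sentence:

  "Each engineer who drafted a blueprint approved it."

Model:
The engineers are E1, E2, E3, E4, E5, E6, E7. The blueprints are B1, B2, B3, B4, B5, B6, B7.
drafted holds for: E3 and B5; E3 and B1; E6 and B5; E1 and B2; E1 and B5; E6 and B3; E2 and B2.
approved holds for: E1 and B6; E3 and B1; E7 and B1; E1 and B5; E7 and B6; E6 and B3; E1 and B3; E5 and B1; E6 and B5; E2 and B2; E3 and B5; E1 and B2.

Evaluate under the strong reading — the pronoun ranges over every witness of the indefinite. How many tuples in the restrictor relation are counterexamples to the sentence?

0

"it" takes "a blueprint" as antecedent — a donkey pronoun bound across the clause boundary.
Strong reading: for every (e,b) with drafted(e,b), approved(e,b).
Restrictor pairs: (E1,B2) ✓  (E1,B5) ✓  (E2,B2) ✓  (E3,B1) ✓  (E3,B5) ✓  (E6,B3) ✓  (E6,B5) ✓
Counterexamples (restrictor pairs failing the scope): 0.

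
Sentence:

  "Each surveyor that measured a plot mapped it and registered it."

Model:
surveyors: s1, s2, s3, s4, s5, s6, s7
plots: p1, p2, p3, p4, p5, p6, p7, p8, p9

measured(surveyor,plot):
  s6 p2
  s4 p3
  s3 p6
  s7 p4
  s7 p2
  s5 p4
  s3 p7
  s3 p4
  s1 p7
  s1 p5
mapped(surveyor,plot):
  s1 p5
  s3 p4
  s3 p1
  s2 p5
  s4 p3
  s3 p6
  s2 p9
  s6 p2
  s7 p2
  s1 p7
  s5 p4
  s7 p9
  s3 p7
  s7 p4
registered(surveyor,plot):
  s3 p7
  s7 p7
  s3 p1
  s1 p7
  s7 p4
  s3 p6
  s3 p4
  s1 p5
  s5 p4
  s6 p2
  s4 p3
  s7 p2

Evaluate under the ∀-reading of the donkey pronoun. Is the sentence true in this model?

True

"it" takes "a plot" as antecedent — a donkey pronoun bound across the clause boundary.
Strong reading: for every (s,p) with measured(s,p), mapped(s,p) ∧ registered(s,p).
Restrictor pairs: (s1,p5) ✓  (s1,p7) ✓  (s3,p4) ✓  (s3,p6) ✓  (s3,p7) ✓  (s4,p3) ✓  (s5,p4) ✓  (s6,p2) ✓  (s7,p2) ✓  (s7,p4) ✓
Every restrictor pair satisfies the scope.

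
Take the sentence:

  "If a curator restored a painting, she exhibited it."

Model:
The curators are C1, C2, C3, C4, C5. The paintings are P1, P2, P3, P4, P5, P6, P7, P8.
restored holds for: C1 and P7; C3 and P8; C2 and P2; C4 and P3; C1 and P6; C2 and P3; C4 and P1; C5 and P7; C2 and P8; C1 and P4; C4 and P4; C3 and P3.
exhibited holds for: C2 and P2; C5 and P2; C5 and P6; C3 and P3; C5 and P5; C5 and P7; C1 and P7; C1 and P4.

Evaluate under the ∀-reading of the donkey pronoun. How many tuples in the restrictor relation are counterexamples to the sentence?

7

"it" takes "a painting" as antecedent — a donkey pronoun bound across the clause boundary.
Strong reading: for every (c,p) with restored(c,p), exhibited(c,p).
Restrictor pairs: (C1,P4) ✓  (C1,P6) ✗  (C1,P7) ✓  (C2,P2) ✓  (C2,P3) ✗  (C2,P8) ✗  (C3,P3) ✓  (C3,P8) ✗  (C4,P1) ✗  (C4,P3) ✗  (C4,P4) ✗  (C5,P7) ✓
Counterexamples (restrictor pairs failing the scope): 7.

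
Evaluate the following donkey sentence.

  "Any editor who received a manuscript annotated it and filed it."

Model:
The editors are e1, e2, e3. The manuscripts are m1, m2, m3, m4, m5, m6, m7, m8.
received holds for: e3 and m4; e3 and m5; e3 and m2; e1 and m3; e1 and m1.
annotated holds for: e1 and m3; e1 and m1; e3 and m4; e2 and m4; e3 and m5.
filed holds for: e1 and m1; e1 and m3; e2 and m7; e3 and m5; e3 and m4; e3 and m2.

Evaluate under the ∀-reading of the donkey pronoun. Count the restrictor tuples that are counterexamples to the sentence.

"it" takes "a manuscript" as antecedent — a donkey pronoun bound across the clause boundary.
Strong reading: for every (e,m) with received(e,m), annotated(e,m) ∧ filed(e,m).
Restrictor pairs: (e1,m1) ✓  (e1,m3) ✓  (e3,m2) ✗  (e3,m4) ✓  (e3,m5) ✓
Counterexamples (restrictor pairs failing the scope): 1.

1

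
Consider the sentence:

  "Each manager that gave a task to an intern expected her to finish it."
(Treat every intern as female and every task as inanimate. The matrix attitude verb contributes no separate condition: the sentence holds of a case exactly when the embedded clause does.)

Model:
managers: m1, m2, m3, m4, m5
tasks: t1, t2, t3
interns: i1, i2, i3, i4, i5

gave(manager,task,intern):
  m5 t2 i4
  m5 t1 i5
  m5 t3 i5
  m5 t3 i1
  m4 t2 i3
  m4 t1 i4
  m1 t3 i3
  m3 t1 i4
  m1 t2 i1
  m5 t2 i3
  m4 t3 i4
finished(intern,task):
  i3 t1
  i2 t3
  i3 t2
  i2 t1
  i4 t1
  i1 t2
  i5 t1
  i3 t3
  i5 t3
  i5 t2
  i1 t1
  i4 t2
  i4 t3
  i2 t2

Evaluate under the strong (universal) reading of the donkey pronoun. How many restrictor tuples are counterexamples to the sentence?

1

"her" takes "an intern" as antecedent and "it" takes "a task"; both are donkey pronouns co-varying with the restrictor.
Strong reading: for every (m,t,i) with gave(m,t,i), finished(i,t).
Restrictor triples: (m1,t2,i1)→finished(i1,t2) ✓  (m1,t3,i3)→finished(i3,t3) ✓  (m3,t1,i4)→finished(i4,t1) ✓  (m4,t1,i4)→finished(i4,t1) ✓  (m4,t2,i3)→finished(i3,t2) ✓  (m4,t3,i4)→finished(i4,t3) ✓  (m5,t1,i5)→finished(i5,t1) ✓  (m5,t2,i3)→finished(i3,t2) ✓  (m5,t2,i4)→finished(i4,t2) ✓  (m5,t3,i1)→finished(i1,t3) ✗  (m5,t3,i5)→finished(i5,t3) ✓
Counterexamples (restrictor triples failing the scope): 1.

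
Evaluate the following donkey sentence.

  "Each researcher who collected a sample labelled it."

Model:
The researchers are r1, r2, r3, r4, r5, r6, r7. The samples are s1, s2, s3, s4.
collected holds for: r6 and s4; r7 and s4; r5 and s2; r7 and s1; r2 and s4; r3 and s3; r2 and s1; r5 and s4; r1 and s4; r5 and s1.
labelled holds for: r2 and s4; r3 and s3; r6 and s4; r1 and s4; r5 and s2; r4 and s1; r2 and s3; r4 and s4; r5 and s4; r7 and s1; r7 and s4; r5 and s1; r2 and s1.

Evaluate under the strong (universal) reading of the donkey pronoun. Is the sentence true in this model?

True

"it" takes "a sample" as antecedent — a donkey pronoun bound across the clause boundary.
Strong reading: for every (r,s) with collected(r,s), labelled(r,s).
Restrictor pairs: (r1,s4) ✓  (r2,s1) ✓  (r2,s4) ✓  (r3,s3) ✓  (r5,s1) ✓  (r5,s2) ✓  (r5,s4) ✓  (r6,s4) ✓  (r7,s1) ✓  (r7,s4) ✓
Every restrictor pair satisfies the scope.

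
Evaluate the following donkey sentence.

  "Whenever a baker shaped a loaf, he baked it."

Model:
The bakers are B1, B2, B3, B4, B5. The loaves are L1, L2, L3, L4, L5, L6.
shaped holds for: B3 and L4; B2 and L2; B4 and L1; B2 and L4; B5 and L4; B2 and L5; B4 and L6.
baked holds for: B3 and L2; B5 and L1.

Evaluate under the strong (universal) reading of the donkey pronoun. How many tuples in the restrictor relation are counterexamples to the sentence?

"it" takes "a loaf" as antecedent — a donkey pronoun bound across the clause boundary.
Strong reading: for every (b,l) with shaped(b,l), baked(b,l).
Restrictor pairs: (B2,L2) ✗  (B2,L4) ✗  (B2,L5) ✗  (B3,L4) ✗  (B4,L1) ✗  (B4,L6) ✗  (B5,L4) ✗
Counterexamples (restrictor pairs failing the scope): 7.

7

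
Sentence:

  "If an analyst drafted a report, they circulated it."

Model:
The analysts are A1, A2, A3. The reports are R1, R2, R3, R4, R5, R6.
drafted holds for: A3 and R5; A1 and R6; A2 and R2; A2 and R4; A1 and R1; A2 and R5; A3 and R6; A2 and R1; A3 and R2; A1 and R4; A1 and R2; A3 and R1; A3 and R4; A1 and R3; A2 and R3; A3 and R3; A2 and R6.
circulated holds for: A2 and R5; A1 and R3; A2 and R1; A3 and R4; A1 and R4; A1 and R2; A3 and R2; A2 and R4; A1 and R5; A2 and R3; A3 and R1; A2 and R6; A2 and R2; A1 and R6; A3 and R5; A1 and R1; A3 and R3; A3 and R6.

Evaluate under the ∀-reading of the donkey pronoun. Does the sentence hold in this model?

True

"it" takes "a report" as antecedent — a donkey pronoun bound across the clause boundary.
Strong reading: for every (a,r) with drafted(a,r), circulated(a,r).
Restrictor pairs: (A1,R1) ✓  (A1,R2) ✓  (A1,R3) ✓  (A1,R4) ✓  (A1,R6) ✓  (A2,R1) ✓  (A2,R2) ✓  (A2,R3) ✓  (A2,R4) ✓  (A2,R5) ✓  (A2,R6) ✓  (A3,R1) ✓  (A3,R2) ✓  (A3,R3) ✓  (A3,R4) ✓  (A3,R5) ✓  (A3,R6) ✓
Every restrictor pair satisfies the scope.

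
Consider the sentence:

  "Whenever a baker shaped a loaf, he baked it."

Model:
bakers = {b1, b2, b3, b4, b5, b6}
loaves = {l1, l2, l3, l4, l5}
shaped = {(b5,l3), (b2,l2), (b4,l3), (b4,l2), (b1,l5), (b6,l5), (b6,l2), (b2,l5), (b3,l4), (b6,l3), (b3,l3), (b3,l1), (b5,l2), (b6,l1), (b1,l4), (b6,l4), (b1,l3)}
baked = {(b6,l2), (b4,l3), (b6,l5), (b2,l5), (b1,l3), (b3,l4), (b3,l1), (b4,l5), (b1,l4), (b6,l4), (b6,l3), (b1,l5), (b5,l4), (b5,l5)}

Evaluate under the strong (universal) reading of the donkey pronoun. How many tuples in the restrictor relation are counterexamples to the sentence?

"it" takes "a loaf" as antecedent — a donkey pronoun bound across the clause boundary.
Strong reading: for every (b,l) with shaped(b,l), baked(b,l).
Restrictor pairs: (b1,l3) ✓  (b1,l4) ✓  (b1,l5) ✓  (b2,l2) ✗  (b2,l5) ✓  (b3,l1) ✓  (b3,l3) ✗  (b3,l4) ✓  (b4,l2) ✗  (b4,l3) ✓  (b5,l2) ✗  (b5,l3) ✗  (b6,l1) ✗  (b6,l2) ✓  (b6,l3) ✓  (b6,l4) ✓  (b6,l5) ✓
Counterexamples (restrictor pairs failing the scope): 6.

6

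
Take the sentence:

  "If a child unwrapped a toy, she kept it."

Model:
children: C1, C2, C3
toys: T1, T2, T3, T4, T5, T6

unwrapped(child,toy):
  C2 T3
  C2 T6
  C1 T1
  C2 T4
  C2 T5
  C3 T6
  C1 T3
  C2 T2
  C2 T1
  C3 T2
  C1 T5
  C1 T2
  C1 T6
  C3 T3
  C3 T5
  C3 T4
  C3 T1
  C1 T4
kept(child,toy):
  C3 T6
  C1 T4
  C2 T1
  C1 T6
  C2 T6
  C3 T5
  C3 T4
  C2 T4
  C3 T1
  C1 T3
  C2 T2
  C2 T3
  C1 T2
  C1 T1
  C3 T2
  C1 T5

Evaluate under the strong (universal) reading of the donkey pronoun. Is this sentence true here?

False

"it" takes "a toy" as antecedent — a donkey pronoun bound across the clause boundary.
Strong reading: for every (c,t) with unwrapped(c,t), kept(c,t).
Restrictor pairs: (C1,T1) ✓  (C1,T2) ✓  (C1,T3) ✓  (C1,T4) ✓  (C1,T5) ✓  (C1,T6) ✓  (C2,T1) ✓  (C2,T2) ✓  (C2,T3) ✓  (C2,T4) ✓  (C2,T5) ✗  (C2,T6) ✓  (C3,T1) ✓  (C3,T2) ✓  (C3,T3) ✗  (C3,T4) ✓  (C3,T5) ✓  (C3,T6) ✓
Counterexample: (C2,T5) is in unwrapped but fails the scope.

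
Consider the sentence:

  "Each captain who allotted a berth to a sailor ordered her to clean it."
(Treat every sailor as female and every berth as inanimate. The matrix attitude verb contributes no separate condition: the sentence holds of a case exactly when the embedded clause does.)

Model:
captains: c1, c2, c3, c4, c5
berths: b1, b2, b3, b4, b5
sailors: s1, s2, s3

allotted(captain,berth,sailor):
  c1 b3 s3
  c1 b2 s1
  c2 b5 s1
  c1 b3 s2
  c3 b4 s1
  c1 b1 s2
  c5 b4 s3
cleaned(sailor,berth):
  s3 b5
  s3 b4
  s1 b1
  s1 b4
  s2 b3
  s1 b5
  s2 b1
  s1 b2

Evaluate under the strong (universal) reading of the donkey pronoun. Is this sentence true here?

"her" takes "a sailor" as antecedent and "it" takes "a berth"; both are donkey pronouns co-varying with the restrictor.
Strong reading: for every (c,b,s) with allotted(c,b,s), cleaned(s,b).
Restrictor triples: (c1,b1,s2)→cleaned(s2,b1) ✓  (c1,b2,s1)→cleaned(s1,b2) ✓  (c1,b3,s2)→cleaned(s2,b3) ✓  (c1,b3,s3)→cleaned(s3,b3) ✗  (c2,b5,s1)→cleaned(s1,b5) ✓  (c3,b4,s1)→cleaned(s1,b4) ✓  (c5,b4,s3)→cleaned(s3,b4) ✓
Counterexample: (c1,b3,s3) — cleaned(s3,b3) does not hold.

False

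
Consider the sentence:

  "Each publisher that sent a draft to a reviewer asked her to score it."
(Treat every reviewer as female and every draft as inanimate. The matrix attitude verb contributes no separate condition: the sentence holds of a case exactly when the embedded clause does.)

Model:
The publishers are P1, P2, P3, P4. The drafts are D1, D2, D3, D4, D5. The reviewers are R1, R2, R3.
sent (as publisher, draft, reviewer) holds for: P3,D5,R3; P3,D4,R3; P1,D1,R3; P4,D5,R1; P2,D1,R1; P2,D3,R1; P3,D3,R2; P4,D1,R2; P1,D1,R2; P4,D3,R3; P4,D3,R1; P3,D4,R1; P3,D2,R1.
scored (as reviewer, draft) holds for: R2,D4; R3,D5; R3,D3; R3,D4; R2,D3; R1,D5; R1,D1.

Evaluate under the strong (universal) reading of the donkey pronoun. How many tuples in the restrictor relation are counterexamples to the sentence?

"her" takes "a reviewer" as antecedent and "it" takes "a draft"; both are donkey pronouns co-varying with the restrictor.
Strong reading: for every (p,d,r) with sent(p,d,r), scored(r,d).
Restrictor triples: (P1,D1,R2)→scored(R2,D1) ✗  (P1,D1,R3)→scored(R3,D1) ✗  (P2,D1,R1)→scored(R1,D1) ✓  (P2,D3,R1)→scored(R1,D3) ✗  (P3,D2,R1)→scored(R1,D2) ✗  (P3,D3,R2)→scored(R2,D3) ✓  (P3,D4,R1)→scored(R1,D4) ✗  (P3,D4,R3)→scored(R3,D4) ✓  (P3,D5,R3)→scored(R3,D5) ✓  (P4,D1,R2)→scored(R2,D1) ✗  (P4,D3,R1)→scored(R1,D3) ✗  (P4,D3,R3)→scored(R3,D3) ✓  (P4,D5,R1)→scored(R1,D5) ✓
Counterexamples (restrictor triples failing the scope): 7.

7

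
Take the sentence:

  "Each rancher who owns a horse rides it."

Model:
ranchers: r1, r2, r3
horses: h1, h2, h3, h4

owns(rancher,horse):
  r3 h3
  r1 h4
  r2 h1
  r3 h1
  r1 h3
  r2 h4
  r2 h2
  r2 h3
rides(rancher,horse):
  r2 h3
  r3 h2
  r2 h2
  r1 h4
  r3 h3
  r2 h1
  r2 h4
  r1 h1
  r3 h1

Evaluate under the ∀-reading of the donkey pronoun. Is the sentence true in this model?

False

"it" takes "a horse" as antecedent — a donkey pronoun bound across the clause boundary.
Strong reading: for every (r,h) with owns(r,h), rides(r,h).
Restrictor pairs: (r1,h3) ✗  (r1,h4) ✓  (r2,h1) ✓  (r2,h2) ✓  (r2,h3) ✓  (r2,h4) ✓  (r3,h1) ✓  (r3,h3) ✓
Counterexample: (r1,h3) is in owns but fails the scope.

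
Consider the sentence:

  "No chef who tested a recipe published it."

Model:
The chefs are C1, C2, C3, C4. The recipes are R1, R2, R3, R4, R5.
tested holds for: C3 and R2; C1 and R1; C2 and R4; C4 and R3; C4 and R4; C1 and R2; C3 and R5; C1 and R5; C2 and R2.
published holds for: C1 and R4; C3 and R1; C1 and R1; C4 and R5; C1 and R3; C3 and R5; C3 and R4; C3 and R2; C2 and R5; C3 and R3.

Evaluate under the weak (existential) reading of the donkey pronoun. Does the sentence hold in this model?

False

"it" takes "a recipe" as antecedent — a donkey pronoun bound across the clause boundary.
Truth condition: for no (c,r) with tested(c,r) does published(c,r) hold.
Restrictor pairs — does the scope hold? (C1,R1):holds  (C1,R2):fails  (C1,R5):fails  (C2,R2):fails  (C2,R4):fails  (C3,R2):holds  (C3,R5):holds  (C4,R3):fails  (C4,R4):fails
Scope holds for 3 pair(s), so the sentence is false.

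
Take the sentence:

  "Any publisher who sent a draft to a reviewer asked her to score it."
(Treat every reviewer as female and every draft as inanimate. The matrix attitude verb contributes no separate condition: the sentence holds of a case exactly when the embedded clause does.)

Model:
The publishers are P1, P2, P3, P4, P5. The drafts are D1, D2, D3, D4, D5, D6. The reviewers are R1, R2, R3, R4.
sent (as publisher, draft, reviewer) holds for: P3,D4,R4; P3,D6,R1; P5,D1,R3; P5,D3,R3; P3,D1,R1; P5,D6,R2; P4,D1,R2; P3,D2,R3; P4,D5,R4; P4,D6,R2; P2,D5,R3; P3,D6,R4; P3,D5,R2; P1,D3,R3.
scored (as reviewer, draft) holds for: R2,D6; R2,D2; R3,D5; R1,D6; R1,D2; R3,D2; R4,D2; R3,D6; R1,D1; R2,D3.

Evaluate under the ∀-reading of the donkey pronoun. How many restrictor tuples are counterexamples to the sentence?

"her" takes "a reviewer" as antecedent and "it" takes "a draft"; both are donkey pronouns co-varying with the restrictor.
Strong reading: for every (p,d,r) with sent(p,d,r), scored(r,d).
Restrictor triples: (P1,D3,R3)→scored(R3,D3) ✗  (P2,D5,R3)→scored(R3,D5) ✓  (P3,D1,R1)→scored(R1,D1) ✓  (P3,D2,R3)→scored(R3,D2) ✓  (P3,D4,R4)→scored(R4,D4) ✗  (P3,D5,R2)→scored(R2,D5) ✗  (P3,D6,R1)→scored(R1,D6) ✓  (P3,D6,R4)→scored(R4,D6) ✗  (P4,D1,R2)→scored(R2,D1) ✗  (P4,D5,R4)→scored(R4,D5) ✗  (P4,D6,R2)→scored(R2,D6) ✓  (P5,D1,R3)→scored(R3,D1) ✗  (P5,D3,R3)→scored(R3,D3) ✗  (P5,D6,R2)→scored(R2,D6) ✓
Counterexamples (restrictor triples failing the scope): 8.

8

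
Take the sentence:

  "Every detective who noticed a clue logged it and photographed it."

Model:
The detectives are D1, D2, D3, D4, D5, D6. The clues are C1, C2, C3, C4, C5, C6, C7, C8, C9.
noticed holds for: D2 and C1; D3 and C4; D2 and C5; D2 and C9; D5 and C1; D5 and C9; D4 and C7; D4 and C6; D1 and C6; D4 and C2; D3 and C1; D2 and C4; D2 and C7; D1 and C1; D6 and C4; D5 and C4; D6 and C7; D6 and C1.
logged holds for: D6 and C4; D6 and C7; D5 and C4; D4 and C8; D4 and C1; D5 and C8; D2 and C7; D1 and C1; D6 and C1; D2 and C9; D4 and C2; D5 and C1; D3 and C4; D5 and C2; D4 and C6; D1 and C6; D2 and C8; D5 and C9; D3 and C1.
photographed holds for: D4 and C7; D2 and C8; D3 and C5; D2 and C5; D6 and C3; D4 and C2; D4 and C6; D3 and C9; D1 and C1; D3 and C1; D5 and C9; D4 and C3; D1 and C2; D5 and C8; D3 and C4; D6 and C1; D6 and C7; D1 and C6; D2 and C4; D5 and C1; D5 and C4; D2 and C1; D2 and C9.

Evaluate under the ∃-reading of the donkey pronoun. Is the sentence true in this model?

True

"it" takes "a clue" as antecedent — a donkey pronoun bound across the clause boundary.
Weak reading: every detective d with some noticed-clue has at least one noticed-clue c such that logged(d,c) ∧ photographed(d,c).
Per detective: D1:✓  D2:✓  D3:✓  D4:✓  D5:✓  D6:✓
Every detective in the restrictor has a witness.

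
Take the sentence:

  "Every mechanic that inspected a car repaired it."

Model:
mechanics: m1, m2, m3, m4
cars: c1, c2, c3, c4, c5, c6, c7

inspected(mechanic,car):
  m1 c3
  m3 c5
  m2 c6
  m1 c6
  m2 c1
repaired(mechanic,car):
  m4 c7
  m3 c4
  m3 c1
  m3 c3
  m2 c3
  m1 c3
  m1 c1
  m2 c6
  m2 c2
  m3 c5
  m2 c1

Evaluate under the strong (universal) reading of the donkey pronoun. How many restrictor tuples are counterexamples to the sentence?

1

"it" takes "a car" as antecedent — a donkey pronoun bound across the clause boundary.
Strong reading: for every (m,c) with inspected(m,c), repaired(m,c).
Restrictor pairs: (m1,c3) ✓  (m1,c6) ✗  (m2,c1) ✓  (m2,c6) ✓  (m3,c5) ✓
Counterexamples (restrictor pairs failing the scope): 1.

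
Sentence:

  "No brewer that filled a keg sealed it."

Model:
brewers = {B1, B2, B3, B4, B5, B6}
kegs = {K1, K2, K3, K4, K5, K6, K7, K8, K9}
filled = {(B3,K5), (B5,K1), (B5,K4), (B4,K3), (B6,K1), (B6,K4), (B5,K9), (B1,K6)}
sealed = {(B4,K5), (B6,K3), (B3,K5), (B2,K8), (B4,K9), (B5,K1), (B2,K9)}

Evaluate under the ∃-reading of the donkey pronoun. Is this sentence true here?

False

"it" takes "a keg" as antecedent — a donkey pronoun bound across the clause boundary.
Truth condition: for no (b,k) with filled(b,k) does sealed(b,k) hold.
Restrictor pairs — does the scope hold? (B1,K6):fails  (B3,K5):holds  (B4,K3):fails  (B5,K1):holds  (B5,K4):fails  (B5,K9):fails  (B6,K1):fails  (B6,K4):fails
Scope holds for 2 pair(s), so the sentence is false.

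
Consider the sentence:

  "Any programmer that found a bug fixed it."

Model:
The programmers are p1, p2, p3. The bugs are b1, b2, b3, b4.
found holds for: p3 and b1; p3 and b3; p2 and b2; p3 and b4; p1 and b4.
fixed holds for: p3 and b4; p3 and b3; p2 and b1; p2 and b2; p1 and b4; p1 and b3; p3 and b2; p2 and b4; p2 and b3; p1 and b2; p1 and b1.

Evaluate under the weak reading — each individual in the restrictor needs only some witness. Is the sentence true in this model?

True

"it" takes "a bug" as antecedent — a donkey pronoun bound across the clause boundary.
Weak reading: every programmer p with some found-bug has at least one found-bug b such that fixed(p,b).
Per programmer: p1:✓  p2:✓  p3:✓
Every programmer in the restrictor has a witness.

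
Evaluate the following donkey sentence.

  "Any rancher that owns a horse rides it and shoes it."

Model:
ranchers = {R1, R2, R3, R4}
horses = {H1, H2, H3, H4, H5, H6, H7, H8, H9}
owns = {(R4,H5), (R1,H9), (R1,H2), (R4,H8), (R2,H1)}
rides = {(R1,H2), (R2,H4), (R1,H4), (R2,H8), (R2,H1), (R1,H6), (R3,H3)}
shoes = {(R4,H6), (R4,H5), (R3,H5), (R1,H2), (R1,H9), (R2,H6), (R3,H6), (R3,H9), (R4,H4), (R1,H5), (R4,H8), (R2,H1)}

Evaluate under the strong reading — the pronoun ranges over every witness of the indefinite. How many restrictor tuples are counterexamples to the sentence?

3

"it" takes "a horse" as antecedent — a donkey pronoun bound across the clause boundary.
Strong reading: for every (r,h) with owns(r,h), rides(r,h) ∧ shoes(r,h).
Restrictor pairs: (R1,H2) ✓  (R1,H9) ✗  (R2,H1) ✓  (R4,H5) ✗  (R4,H8) ✗
Counterexamples (restrictor pairs failing the scope): 3.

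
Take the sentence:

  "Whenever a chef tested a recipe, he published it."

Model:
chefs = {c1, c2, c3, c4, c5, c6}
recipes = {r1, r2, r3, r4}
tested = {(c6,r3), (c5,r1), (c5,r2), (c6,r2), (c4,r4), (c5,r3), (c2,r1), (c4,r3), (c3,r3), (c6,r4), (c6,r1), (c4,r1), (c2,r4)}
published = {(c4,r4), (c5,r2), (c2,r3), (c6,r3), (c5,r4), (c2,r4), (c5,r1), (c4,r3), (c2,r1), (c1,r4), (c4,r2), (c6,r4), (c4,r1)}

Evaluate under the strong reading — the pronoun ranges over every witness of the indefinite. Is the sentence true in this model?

"it" takes "a recipe" as antecedent — a donkey pronoun bound across the clause boundary.
Strong reading: for every (c,r) with tested(c,r), published(c,r).
Restrictor pairs: (c2,r1) ✓  (c2,r4) ✓  (c3,r3) ✗  (c4,r1) ✓  (c4,r3) ✓  (c4,r4) ✓  (c5,r1) ✓  (c5,r2) ✓  (c5,r3) ✗  (c6,r1) ✗  (c6,r2) ✗  (c6,r3) ✓  (c6,r4) ✓
Counterexample: (c3,r3) is in tested but fails the scope.

False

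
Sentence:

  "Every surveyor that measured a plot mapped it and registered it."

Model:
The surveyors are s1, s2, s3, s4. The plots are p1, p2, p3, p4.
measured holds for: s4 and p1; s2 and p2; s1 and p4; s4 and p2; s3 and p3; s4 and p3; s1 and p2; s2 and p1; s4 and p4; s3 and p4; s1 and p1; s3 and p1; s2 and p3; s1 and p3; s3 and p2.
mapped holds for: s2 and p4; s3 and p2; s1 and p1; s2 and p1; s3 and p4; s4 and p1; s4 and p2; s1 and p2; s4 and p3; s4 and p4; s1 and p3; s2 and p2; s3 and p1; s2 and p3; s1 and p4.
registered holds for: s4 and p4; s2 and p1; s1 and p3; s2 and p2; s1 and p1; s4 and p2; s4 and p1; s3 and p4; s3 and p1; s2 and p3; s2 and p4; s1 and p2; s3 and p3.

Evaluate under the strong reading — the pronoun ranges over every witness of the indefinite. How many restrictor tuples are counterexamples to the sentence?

4

"it" takes "a plot" as antecedent — a donkey pronoun bound across the clause boundary.
Strong reading: for every (s,p) with measured(s,p), mapped(s,p) ∧ registered(s,p).
Restrictor pairs: (s1,p1) ✓  (s1,p2) ✓  (s1,p3) ✓  (s1,p4) ✗  (s2,p1) ✓  (s2,p2) ✓  (s2,p3) ✓  (s3,p1) ✓  (s3,p2) ✗  (s3,p3) ✗  (s3,p4) ✓  (s4,p1) ✓  (s4,p2) ✓  (s4,p3) ✗  (s4,p4) ✓
Counterexamples (restrictor pairs failing the scope): 4.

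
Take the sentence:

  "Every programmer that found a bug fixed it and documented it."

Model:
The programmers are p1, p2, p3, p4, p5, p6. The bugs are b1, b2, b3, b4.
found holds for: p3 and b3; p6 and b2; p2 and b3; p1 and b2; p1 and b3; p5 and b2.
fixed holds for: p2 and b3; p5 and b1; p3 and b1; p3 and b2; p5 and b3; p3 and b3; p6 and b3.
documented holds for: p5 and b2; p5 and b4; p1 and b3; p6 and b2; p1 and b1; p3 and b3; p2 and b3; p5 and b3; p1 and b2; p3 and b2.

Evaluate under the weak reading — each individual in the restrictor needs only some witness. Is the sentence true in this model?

False

"it" takes "a bug" as antecedent — a donkey pronoun bound across the clause boundary.
Weak reading: every programmer p with some found-bug has at least one found-bug b such that fixed(p,b) ∧ documented(p,b).
Per programmer: p1:✗  p2:✓  p3:✓  p5:✗  p6:✗
p1 has no witness among its found-bugs.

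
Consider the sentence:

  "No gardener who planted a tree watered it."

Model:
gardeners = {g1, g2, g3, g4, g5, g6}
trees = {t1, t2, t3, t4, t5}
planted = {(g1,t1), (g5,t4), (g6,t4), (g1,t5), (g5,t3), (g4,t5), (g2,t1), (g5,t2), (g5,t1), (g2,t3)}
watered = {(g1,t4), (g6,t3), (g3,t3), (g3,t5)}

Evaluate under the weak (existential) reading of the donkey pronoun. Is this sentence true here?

"it" takes "a tree" as antecedent — a donkey pronoun bound across the clause boundary.
Truth condition: for no (g,t) with planted(g,t) does watered(g,t) hold.
Restrictor pairs — does the scope hold? (g1,t1):fails  (g1,t5):fails  (g2,t1):fails  (g2,t3):fails  (g4,t5):fails  (g5,t1):fails  (g5,t2):fails  (g5,t3):fails  (g5,t4):fails  (g6,t4):fails
Scope holds for no restrictor pair, so the sentence is true.

True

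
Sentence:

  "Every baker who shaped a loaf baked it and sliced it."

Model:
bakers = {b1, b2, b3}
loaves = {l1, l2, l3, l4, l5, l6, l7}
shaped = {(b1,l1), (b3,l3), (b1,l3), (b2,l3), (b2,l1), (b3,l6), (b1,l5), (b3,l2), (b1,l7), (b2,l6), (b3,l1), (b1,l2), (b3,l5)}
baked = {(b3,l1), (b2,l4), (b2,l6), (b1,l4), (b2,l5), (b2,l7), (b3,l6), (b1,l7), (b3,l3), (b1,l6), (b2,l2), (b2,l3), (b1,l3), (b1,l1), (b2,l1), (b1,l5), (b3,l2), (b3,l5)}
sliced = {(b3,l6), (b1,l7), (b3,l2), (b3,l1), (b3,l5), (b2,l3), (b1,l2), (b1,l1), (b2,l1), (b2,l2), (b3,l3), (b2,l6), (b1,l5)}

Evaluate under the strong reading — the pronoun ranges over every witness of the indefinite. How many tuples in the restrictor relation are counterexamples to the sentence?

"it" takes "a loaf" as antecedent — a donkey pronoun bound across the clause boundary.
Strong reading: for every (b,l) with shaped(b,l), baked(b,l) ∧ sliced(b,l).
Restrictor pairs: (b1,l1) ✓  (b1,l2) ✗  (b1,l3) ✗  (b1,l5) ✓  (b1,l7) ✓  (b2,l1) ✓  (b2,l3) ✓  (b2,l6) ✓  (b3,l1) ✓  (b3,l2) ✓  (b3,l3) ✓  (b3,l5) ✓  (b3,l6) ✓
Counterexamples (restrictor pairs failing the scope): 2.

2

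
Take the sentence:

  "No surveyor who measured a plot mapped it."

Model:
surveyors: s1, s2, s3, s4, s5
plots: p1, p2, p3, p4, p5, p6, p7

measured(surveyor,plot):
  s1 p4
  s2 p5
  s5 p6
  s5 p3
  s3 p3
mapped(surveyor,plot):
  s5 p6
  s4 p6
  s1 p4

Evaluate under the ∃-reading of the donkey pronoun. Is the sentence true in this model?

"it" takes "a plot" as antecedent — a donkey pronoun bound across the clause boundary.
Truth condition: for no (s,p) with measured(s,p) does mapped(s,p) hold.
Restrictor pairs — does the scope hold? (s1,p4):holds  (s2,p5):fails  (s3,p3):fails  (s5,p3):fails  (s5,p6):holds
Scope holds for 2 pair(s), so the sentence is false.

False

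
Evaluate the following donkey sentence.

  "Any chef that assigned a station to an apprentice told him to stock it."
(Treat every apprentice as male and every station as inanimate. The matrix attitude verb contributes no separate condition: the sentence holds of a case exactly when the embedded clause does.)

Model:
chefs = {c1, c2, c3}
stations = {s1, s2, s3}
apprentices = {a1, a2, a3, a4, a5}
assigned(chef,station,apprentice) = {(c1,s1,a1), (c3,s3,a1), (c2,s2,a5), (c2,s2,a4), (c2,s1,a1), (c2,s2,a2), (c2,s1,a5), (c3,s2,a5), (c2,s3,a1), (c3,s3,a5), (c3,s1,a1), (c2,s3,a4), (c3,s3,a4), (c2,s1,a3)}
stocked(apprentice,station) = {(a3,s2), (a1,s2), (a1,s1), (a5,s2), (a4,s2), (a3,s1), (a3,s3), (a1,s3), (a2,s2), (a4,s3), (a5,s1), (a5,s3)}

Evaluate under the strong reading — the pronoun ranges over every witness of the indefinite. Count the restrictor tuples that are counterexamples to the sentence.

0

"him" takes "an apprentice" as antecedent and "it" takes "a station"; both are donkey pronouns co-varying with the restrictor.
Strong reading: for every (c,s,a) with assigned(c,s,a), stocked(a,s).
Restrictor triples: (c1,s1,a1)→stocked(a1,s1) ✓  (c2,s1,a1)→stocked(a1,s1) ✓  (c2,s1,a3)→stocked(a3,s1) ✓  (c2,s1,a5)→stocked(a5,s1) ✓  (c2,s2,a2)→stocked(a2,s2) ✓  (c2,s2,a4)→stocked(a4,s2) ✓  (c2,s2,a5)→stocked(a5,s2) ✓  (c2,s3,a1)→stocked(a1,s3) ✓  (c2,s3,a4)→stocked(a4,s3) ✓  (c3,s1,a1)→stocked(a1,s1) ✓  (c3,s2,a5)→stocked(a5,s2) ✓  (c3,s3,a1)→stocked(a1,s3) ✓  (c3,s3,a4)→stocked(a4,s3) ✓  (c3,s3,a5)→stocked(a5,s3) ✓
Counterexamples (restrictor triples failing the scope): 0.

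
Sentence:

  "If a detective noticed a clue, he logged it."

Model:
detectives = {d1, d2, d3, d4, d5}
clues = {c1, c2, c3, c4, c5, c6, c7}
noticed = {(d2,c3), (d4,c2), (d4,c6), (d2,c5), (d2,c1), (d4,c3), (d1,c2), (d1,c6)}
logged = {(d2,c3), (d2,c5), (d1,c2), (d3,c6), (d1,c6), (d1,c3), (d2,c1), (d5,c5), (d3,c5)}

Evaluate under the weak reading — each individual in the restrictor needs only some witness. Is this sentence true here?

False

"it" takes "a clue" as antecedent — a donkey pronoun bound across the clause boundary.
Weak reading: every detective d with some noticed-clue has at least one noticed-clue c such that logged(d,c).
Per detective: d1:✓  d2:✓  d4:✗
d4 has no witness among its noticed-clues.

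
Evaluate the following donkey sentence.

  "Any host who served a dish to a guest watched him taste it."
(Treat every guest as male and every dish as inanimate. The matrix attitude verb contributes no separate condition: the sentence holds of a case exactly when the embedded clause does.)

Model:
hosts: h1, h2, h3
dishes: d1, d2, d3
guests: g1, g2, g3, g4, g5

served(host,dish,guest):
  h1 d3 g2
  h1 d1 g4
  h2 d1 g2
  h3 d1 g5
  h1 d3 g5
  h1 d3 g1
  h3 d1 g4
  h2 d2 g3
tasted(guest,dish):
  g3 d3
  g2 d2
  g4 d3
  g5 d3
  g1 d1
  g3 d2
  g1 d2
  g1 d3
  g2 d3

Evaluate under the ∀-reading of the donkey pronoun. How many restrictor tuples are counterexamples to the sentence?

"him" takes "a guest" as antecedent and "it" takes "a dish"; both are donkey pronouns co-varying with the restrictor.
Strong reading: for every (h,d,g) with served(h,d,g), tasted(g,d).
Restrictor triples: (h1,d1,g4)→tasted(g4,d1) ✗  (h1,d3,g1)→tasted(g1,d3) ✓  (h1,d3,g2)→tasted(g2,d3) ✓  (h1,d3,g5)→tasted(g5,d3) ✓  (h2,d1,g2)→tasted(g2,d1) ✗  (h2,d2,g3)→tasted(g3,d2) ✓  (h3,d1,g4)→tasted(g4,d1) ✗  (h3,d1,g5)→tasted(g5,d1) ✗
Counterexamples (restrictor triples failing the scope): 4.

4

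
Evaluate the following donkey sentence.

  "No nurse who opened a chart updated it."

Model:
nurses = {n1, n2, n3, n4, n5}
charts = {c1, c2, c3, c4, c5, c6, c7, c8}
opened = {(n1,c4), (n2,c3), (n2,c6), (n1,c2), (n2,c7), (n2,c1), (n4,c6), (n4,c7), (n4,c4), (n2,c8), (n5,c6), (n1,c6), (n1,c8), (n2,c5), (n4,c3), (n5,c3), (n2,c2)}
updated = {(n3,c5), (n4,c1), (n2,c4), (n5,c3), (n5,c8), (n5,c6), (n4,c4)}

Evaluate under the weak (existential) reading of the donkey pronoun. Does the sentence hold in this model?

False

"it" takes "a chart" as antecedent — a donkey pronoun bound across the clause boundary.
Truth condition: for no (n,c) with opened(n,c) does updated(n,c) hold.
Restrictor pairs — does the scope hold? (n1,c2):fails  (n1,c4):fails  (n1,c6):fails  (n1,c8):fails  (n2,c1):fails  (n2,c2):fails  (n2,c3):fails  (n2,c5):fails  (n2,c6):fails  (n2,c7):fails  (n2,c8):fails  (n4,c3):fails  (n4,c4):holds  (n4,c6):fails  (n4,c7):fails  (n5,c3):holds  (n5,c6):holds
Scope holds for 3 pair(s), so the sentence is false.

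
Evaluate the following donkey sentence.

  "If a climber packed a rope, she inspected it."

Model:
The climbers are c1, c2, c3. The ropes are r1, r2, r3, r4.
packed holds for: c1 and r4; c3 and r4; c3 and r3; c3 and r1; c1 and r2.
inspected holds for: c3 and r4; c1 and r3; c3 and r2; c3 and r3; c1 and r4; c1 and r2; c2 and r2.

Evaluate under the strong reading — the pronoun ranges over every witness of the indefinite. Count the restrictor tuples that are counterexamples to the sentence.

1

"it" takes "a rope" as antecedent — a donkey pronoun bound across the clause boundary.
Strong reading: for every (c,r) with packed(c,r), inspected(c,r).
Restrictor pairs: (c1,r2) ✓  (c1,r4) ✓  (c3,r1) ✗  (c3,r3) ✓  (c3,r4) ✓
Counterexamples (restrictor pairs failing the scope): 1.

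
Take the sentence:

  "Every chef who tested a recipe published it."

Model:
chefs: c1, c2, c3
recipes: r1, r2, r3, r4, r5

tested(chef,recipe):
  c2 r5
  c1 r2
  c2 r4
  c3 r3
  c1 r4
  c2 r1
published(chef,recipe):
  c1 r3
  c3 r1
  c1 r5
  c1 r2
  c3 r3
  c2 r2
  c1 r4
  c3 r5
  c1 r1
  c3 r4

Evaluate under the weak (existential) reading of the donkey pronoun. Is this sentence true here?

"it" takes "a recipe" as antecedent — a donkey pronoun bound across the clause boundary.
Weak reading: every chef c with some tested-recipe has at least one tested-recipe r such that published(c,r).
Per chef: c1:✓  c2:✗  c3:✓
c2 has no witness among its tested-recipes.

False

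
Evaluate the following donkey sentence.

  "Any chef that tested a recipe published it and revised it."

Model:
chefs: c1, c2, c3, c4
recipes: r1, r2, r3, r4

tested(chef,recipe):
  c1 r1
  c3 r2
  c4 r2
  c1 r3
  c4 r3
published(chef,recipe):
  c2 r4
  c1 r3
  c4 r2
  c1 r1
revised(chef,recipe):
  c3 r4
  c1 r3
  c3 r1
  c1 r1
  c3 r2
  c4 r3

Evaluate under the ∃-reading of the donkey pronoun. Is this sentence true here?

False

"it" takes "a recipe" as antecedent — a donkey pronoun bound across the clause boundary.
Weak reading: every chef c with some tested-recipe has at least one tested-recipe r such that published(c,r) ∧ revised(c,r).
Per chef: c1:✓  c3:✗  c4:✗
c3 has no witness among its tested-recipes.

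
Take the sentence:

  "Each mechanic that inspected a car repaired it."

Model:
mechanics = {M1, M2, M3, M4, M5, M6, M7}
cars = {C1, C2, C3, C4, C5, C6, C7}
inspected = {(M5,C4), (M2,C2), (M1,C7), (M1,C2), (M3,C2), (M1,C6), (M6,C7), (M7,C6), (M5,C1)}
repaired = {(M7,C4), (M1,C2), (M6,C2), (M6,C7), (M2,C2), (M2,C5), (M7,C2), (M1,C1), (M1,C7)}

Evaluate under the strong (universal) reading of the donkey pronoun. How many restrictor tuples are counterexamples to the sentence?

5

"it" takes "a car" as antecedent — a donkey pronoun bound across the clause boundary.
Strong reading: for every (m,c) with inspected(m,c), repaired(m,c).
Restrictor pairs: (M1,C2) ✓  (M1,C6) ✗  (M1,C7) ✓  (M2,C2) ✓  (M3,C2) ✗  (M5,C1) ✗  (M5,C4) ✗  (M6,C7) ✓  (M7,C6) ✗
Counterexamples (restrictor pairs failing the scope): 5.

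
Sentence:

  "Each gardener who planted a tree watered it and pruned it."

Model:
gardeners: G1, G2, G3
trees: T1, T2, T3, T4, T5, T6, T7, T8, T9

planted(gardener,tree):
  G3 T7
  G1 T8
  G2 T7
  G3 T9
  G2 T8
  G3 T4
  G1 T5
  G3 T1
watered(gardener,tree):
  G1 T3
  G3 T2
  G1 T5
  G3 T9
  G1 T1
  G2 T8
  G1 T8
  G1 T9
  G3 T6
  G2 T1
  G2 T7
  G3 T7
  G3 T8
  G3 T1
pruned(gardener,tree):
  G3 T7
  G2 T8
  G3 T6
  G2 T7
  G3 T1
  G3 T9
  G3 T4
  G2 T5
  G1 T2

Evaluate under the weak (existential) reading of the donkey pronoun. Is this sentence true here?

False

"it" takes "a tree" as antecedent — a donkey pronoun bound across the clause boundary.
Weak reading: every gardener g with some planted-tree has at least one planted-tree t such that watered(g,t) ∧ pruned(g,t).
Per gardener: G1:✗  G2:✓  G3:✓
G1 has no witness among its planted-trees.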